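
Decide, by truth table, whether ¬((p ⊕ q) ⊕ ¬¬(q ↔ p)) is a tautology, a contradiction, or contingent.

p | q | ¬((p ⊕ q) ⊕ ¬¬(q ↔ p))
- | - | ----------------------
T | T |           F           
T | F |           F           
F | T |           F           
F | F |           F           
Every row is F, so the formula is a contradiction.

contradiction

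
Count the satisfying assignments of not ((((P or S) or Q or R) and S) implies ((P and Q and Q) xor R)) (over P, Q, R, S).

4

P  Q  R  S  |  (P or S)  ((P or S) or Q or R)  (((P or S) or Q or R) and S)  (P and Q and Q)  ((P and Q and Q) xor R)  φ
T  T  T  T  |     T               T                         T                       T                    F             T
T  T  T  F  |     T               T                         F                       T                    F             F
T  T  F  T  |     T               T                         T                       T                    T             F
T  T  F  F  |     T               T                         F                       T                    T             F
T  F  T  T  |     T               T                         T                       F                    T             F
T  F  T  F  |     T               T                         F                       F                    T             F
T  F  F  T  |     T               T                         T                       F                    F             T
T  F  F  F  |     T               T                         F                       F                    F             F
F  T  T  T  |     T               T                         T                       F                    T             F
F  T  T  F  |     F               T                         F                       F                    T             F
F  T  F  T  |     T               T                         T                       F                    F             T
F  T  F  F  |     F               T                         F                       F                    F             F
F  F  T  T  |     T               T                         T                       F                    T             F
F  F  T  F  |     F               T                         F                       F                    T             F
F  F  F  T  |     T               T                         T                       F                    F             T
F  F  F  F  |     F               F                         F                       F                    F             F
The formula is true on 4 of the 16 rows.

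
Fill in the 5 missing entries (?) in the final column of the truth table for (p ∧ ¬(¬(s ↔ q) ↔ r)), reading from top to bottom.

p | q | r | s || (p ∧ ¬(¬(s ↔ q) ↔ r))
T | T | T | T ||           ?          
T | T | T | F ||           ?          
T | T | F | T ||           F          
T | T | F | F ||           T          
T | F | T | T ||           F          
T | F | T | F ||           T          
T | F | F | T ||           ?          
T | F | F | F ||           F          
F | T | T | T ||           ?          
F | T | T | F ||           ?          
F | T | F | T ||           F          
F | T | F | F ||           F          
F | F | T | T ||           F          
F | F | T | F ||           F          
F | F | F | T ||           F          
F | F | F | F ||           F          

T, F, T, F, F

Row p=T, q=T, r=T, s=T: ¬(¬(s ↔ q) ↔ r) = T, so (p ∧ ¬(¬(s ↔ q) ↔ r)) = T.
Row p=T, q=T, r=T, s=F: ¬(¬(s ↔ q) ↔ r) = F, so (p ∧ ¬(¬(s ↔ q) ↔ r)) = F.
Row p=T, q=F, r=F, s=T: ¬(¬(s ↔ q) ↔ r) = T, so (p ∧ ¬(¬(s ↔ q) ↔ r)) = T.
Row p=F, q=T, r=T, s=T: ¬(¬(s ↔ q) ↔ r) = T, so (p ∧ ¬(¬(s ↔ q) ↔ r)) = F.
Row p=F, q=T, r=T, s=F: ¬(¬(s ↔ q) ↔ r) = F, so (p ∧ ¬(¬(s ↔ q) ↔ r)) = F.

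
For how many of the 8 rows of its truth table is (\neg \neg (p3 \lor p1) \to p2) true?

5

p1 | p2 | p3 | (p3 \lor p1) | \neg (p3 \lor p1) | \neg \neg (p3 \lor p1) | φ
-- | -- | -- | ------------ | ----------------- | ---------------------- | -
T  | T  | T  |      T       |         F         |           T            | T
T  | T  | F  |      T       |         F         |           T            | T
T  | F  | T  |      T       |         F         |           T            | F
T  | F  | F  |      T       |         F         |           T            | F
F  | T  | T  |      T       |         F         |           T            | T
F  | T  | F  |      F       |         T         |           F            | T
F  | F  | T  |      T       |         F         |           T            | F
F  | F  | F  |      F       |         T         |           F            | T
The formula is true on 5 of the 8 rows.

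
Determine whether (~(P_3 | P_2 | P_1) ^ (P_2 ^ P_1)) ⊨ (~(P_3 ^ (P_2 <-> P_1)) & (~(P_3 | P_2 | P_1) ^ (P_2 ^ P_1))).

no

 P_1  |  P_2  |  P_3  |   φ   |   ψ  
----- | ----- | ----- | ----- | -----
 True |  True |  True | False | False
 True |  True | False | False | False
 True | False |  True |  True | False
 True | False | False |  True |  True
False |  True |  True |  True | False
False |  True | False |  True |  True
False | False |  True | False | False
False | False | False |  True | False
At P_1=True, P_2=False, P_3=True we have φ true but ψ false, so φ does not entail ψ.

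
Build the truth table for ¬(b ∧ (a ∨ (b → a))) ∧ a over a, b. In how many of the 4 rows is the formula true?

a | b | (¬(b ∧ (a ∨ (b → a))) ∧ a)
- | - | --------------------------
T | T |             F             
T | F |             T             
F | T |             F             
F | F |             F             
The formula is true on 1 of the 4 rows.

1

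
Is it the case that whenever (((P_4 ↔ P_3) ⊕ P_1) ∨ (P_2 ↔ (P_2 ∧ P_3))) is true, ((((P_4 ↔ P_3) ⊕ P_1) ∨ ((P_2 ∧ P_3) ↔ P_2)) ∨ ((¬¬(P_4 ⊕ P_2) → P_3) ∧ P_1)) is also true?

yes

P_1  P_2  P_3  P_4  |  φ  ψ
 T    T    T    T   |  T  T
 T    T    T    F   |  T  T
 T    T    F    T   |  T  T
 T    T    F    F   |  F  F
 T    F    T    T   |  T  T
 T    F    T    F   |  T  T
 T    F    F    T   |  T  T
 T    F    F    F   |  T  T
 F    T    T    T   |  T  T
 F    T    T    F   |  T  T
 F    T    F    T   |  F  F
 F    T    F    F   |  T  T
 F    F    T    T   |  T  T
 F    F    T    F   |  T  T
 F    F    F    T   |  T  T
 F    F    F    F   |  T  T
In every row where φ is true, ψ is also true, so φ ⊨ ψ.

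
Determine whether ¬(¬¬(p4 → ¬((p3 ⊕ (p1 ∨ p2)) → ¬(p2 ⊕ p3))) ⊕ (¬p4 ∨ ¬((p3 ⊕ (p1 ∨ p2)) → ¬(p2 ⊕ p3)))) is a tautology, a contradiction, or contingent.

tautology

p1 | p2 | p3 | p4 || (p1 ∨ p2) | (p3 ⊕ (p1 ∨ p2)) | (p2 ⊕ p3) | ¬(p2 ⊕ p3) | ¬p4 | φ
T  | T  | T  | T  ||     T     |        F         |     F     |     T      |  F  | T
T  | T  | T  | F  ||     T     |        F         |     F     |     T      |  T  | T
T  | T  | F  | T  ||     T     |        T         |     T     |     F      |  F  | T
T  | T  | F  | F  ||     T     |        T         |     T     |     F      |  T  | T
T  | F  | T  | T  ||     T     |        F         |     T     |     F      |  F  | T
T  | F  | T  | F  ||     T     |        F         |     T     |     F      |  T  | T
T  | F  | F  | T  ||     T     |        T         |     F     |     T      |  F  | T
T  | F  | F  | F  ||     T     |        T         |     F     |     T      |  T  | T
F  | T  | T  | T  ||     T     |        F         |     F     |     T      |  F  | T
F  | T  | T  | F  ||     T     |        F         |     F     |     T      |  T  | T
F  | T  | F  | T  ||     T     |        T         |     T     |     F      |  F  | T
F  | T  | F  | F  ||     T     |        T         |     T     |     F      |  T  | T
F  | F  | T  | T  ||     F     |        T         |     T     |     F      |  F  | T
F  | F  | T  | F  ||     F     |        T         |     T     |     F      |  T  | T
F  | F  | F  | T  ||     F     |        F         |     F     |     T      |  F  | T
F  | F  | F  | F  ||     F     |        F         |     F     |     T      |  T  | T
Every row is T, so the formula is a tautology.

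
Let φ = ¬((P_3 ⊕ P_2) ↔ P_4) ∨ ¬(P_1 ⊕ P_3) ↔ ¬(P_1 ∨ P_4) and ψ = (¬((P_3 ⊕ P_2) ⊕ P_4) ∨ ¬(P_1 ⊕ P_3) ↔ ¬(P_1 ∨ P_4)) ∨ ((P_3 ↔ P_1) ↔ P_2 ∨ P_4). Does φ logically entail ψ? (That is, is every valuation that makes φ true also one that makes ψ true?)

 P_1  |  P_2  |  P_3  |  P_4  ||   φ   |   ψ  
False | False | False | False ||  True |  True
False | False | False |  True || False |  True
False | False |  True | False ||  True |  True
False | False |  True |  True ||  True | False
False |  True | False | False ||  True |  True
False |  True | False |  True || False |  True
False |  True |  True | False || False |  True
False |  True |  True |  True || False |  True
 True | False | False | False ||  True |  True
 True | False | False |  True || False |  True
 True | False |  True | False || False | False
 True | False |  True |  True || False |  True
 True |  True | False | False || False |  True
 True |  True | False |  True ||  True | False
 True |  True |  True | False || False |  True
 True |  True |  True |  True || False |  True
At P_1=False, P_2=False, P_3=True, P_4=True we have φ true but ψ false, so φ does not entail ψ.

no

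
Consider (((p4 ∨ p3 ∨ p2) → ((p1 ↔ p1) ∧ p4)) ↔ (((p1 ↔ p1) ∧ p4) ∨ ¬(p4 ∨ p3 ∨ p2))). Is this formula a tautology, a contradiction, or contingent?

tautology

p1 | p2 | p3 | p4 || (p4 ∨ p3 ∨ p2) | (p1 ↔ p1) | ((p1 ↔ p1) ∧ p4) | ¬(p4 ∨ p3 ∨ p2) | φ
T  | T  | T  | T  ||       T        |     T     |        T         |        F        | T
T  | T  | T  | F  ||       T        |     T     |        F         |        F        | T
T  | T  | F  | T  ||       T        |     T     |        T         |        F        | T
T  | T  | F  | F  ||       T        |     T     |        F         |        F        | T
T  | F  | T  | T  ||       T        |     T     |        T         |        F        | T
T  | F  | T  | F  ||       T        |     T     |        F         |        F        | T
T  | F  | F  | T  ||       T        |     T     |        T         |        F        | T
T  | F  | F  | F  ||       F        |     T     |        F         |        T        | T
F  | T  | T  | T  ||       T        |     T     |        T         |        F        | T
F  | T  | T  | F  ||       T        |     T     |        F         |        F        | T
F  | T  | F  | T  ||       T        |     T     |        T         |        F        | T
F  | T  | F  | F  ||       T        |     T     |        F         |        F        | T
F  | F  | T  | T  ||       T        |     T     |        T         |        F        | T
F  | F  | T  | F  ||       T        |     T     |        F         |        F        | T
F  | F  | F  | T  ||       T        |     T     |        T         |        F        | T
F  | F  | F  | F  ||       F        |     T     |        F         |        T        | T
Every row is T, so the formula is a tautology.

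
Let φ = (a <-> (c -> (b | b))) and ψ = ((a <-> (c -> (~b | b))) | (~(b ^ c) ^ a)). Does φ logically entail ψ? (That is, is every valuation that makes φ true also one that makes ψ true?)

no

a | b | c || φ | ψ
F | F | F || F | T
F | F | T || T | F
F | T | F || F | F
F | T | T || F | T
T | F | F || T | T
T | F | T || F | T
T | T | F || T | T
T | T | T || T | T
At a=F, b=F, c=T we have φ true but ψ false, so φ does not entail ψ.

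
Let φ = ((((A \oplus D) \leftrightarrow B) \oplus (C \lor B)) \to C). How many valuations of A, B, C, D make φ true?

12

A | B | C | D | (A \oplus D) | (C \lor B) | φ
- | - | - | - | ------------ | ---------- | -
T | T | T | T |      F       |     T      | T
T | T | T | F |      T       |     T      | T
T | T | F | T |      F       |     T      | F
T | T | F | F |      T       |     T      | T
T | F | T | T |      F       |     T      | T
T | F | T | F |      T       |     T      | T
T | F | F | T |      F       |     F      | F
T | F | F | F |      T       |     F      | T
F | T | T | T |      T       |     T      | T
F | T | T | F |      F       |     T      | T
F | T | F | T |      T       |     T      | T
F | T | F | F |      F       |     T      | F
F | F | T | T |      T       |     T      | T
F | F | T | F |      F       |     T      | T
F | F | F | T |      T       |     F      | T
F | F | F | F |      F       |     F      | F
The formula is true on 12 of the 16 rows.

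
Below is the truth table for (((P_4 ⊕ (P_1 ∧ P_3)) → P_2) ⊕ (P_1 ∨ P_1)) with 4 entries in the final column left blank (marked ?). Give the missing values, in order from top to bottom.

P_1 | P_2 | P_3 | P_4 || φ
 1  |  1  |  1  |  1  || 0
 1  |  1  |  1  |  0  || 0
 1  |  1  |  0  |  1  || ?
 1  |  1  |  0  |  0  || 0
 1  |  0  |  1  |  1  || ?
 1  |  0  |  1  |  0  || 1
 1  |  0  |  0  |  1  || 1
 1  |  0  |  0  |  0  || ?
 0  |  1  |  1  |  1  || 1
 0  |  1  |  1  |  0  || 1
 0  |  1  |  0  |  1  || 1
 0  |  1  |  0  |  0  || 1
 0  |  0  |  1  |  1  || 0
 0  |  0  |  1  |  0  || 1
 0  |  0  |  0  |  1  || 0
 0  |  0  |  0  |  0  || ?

0, 0, 0, 1

Row P_1=1, P_2=1, P_3=0, P_4=1: ((P_4 ⊕ (P_1 ∧ P_3)) → P_2) = 1, (P_1 ∨ P_1) = 1, so the formula = 0.
Row P_1=1, P_2=0, P_3=1, P_4=1: ((P_4 ⊕ (P_1 ∧ P_3)) → P_2) = 1, (P_1 ∨ P_1) = 1, so the formula = 0.
Row P_1=1, P_2=0, P_3=0, P_4=0: ((P_4 ⊕ (P_1 ∧ P_3)) → P_2) = 1, (P_1 ∨ P_1) = 1, so the formula = 0.
Row P_1=0, P_2=0, P_3=0, P_4=0: ((P_4 ⊕ (P_1 ∧ P_3)) → P_2) = 1, (P_1 ∨ P_1) = 0, so the formula = 1.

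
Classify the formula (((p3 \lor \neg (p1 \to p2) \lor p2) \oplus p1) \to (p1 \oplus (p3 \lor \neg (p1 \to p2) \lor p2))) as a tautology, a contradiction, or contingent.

p1  p2  p3  |  (p1 \to p2)  \neg (p1 \to p2)  φ
1   1   1   |       1              0          1
1   1   0   |       1              0          1
1   0   1   |       0              1          1
1   0   0   |       0              1          1
0   1   1   |       1              0          1
0   1   0   |       1              0          1
0   0   1   |       1              0          1
0   0   0   |       1              0          1
Every row is 1, so the formula is a tautology.

tautology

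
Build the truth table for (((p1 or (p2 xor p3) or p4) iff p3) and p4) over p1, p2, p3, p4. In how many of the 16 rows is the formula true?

4

p1  p2  p3  p4  |  (p2 xor p3)  (p1 or (p2 xor p3) or p4)  φ
T   T   T   T   |       F                   T              T
T   T   T   F   |       F                   T              F
T   T   F   T   |       T                   T              F
T   T   F   F   |       T                   T              F
T   F   T   T   |       T                   T              T
T   F   T   F   |       T                   T              F
T   F   F   T   |       F                   T              F
T   F   F   F   |       F                   T              F
F   T   T   T   |       F                   T              T
F   T   T   F   |       F                   F              F
F   T   F   T   |       T                   T              F
F   T   F   F   |       T                   T              F
F   F   T   T   |       T                   T              T
F   F   T   F   |       T                   T              F
F   F   F   T   |       F                   T              F
F   F   F   F   |       F                   F              F
The formula is true on 4 of the 16 rows.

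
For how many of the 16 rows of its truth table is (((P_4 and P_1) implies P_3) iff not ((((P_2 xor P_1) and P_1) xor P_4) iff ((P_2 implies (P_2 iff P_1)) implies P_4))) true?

6

P_1 | P_2 | P_3 | P_4 | (P_4 and P_1) | ((P_4 and P_1) implies P_3) | (P_2 xor P_1) | ((P_2 xor P_1) and P_1) | (P_2 iff P_1) | (P_2 implies (P_2 iff P_1)) | φ
--- | --- | --- | --- | ------------- | --------------------------- | ------------- | ----------------------- | ------------- | --------------------------- | -
 F  |  F  |  F  |  F  |       F       |              T              |       F       |            F            |       T       |              T              | F
 F  |  F  |  F  |  T  |       F       |              T              |       F       |            F            |       T       |              T              | F
 F  |  F  |  T  |  F  |       F       |              T              |       F       |            F            |       T       |              T              | F
 F  |  F  |  T  |  T  |       F       |              T              |       F       |            F            |       T       |              T              | F
 F  |  T  |  F  |  F  |       F       |              T              |       T       |            F            |       F       |              F              | T
 F  |  T  |  F  |  T  |       F       |              T              |       T       |            F            |       F       |              F              | F
 F  |  T  |  T  |  F  |       F       |              T              |       T       |            F            |       F       |              F              | T
 F  |  T  |  T  |  T  |       F       |              T              |       T       |            F            |       F       |              F              | F
 T  |  F  |  F  |  F  |       F       |              T              |       T       |            T            |       F       |              T              | T
 T  |  F  |  F  |  T  |       T       |              F              |       T       |            T            |       F       |              T              | F
 T  |  F  |  T  |  F  |       F       |              T              |       T       |            T            |       F       |              T              | T
 T  |  F  |  T  |  T  |       T       |              T              |       T       |            T            |       F       |              T              | T
 T  |  T  |  F  |  F  |       F       |              T              |       F       |            F            |       T       |              T              | F
 T  |  T  |  F  |  T  |       T       |              F              |       F       |            F            |       T       |              T              | T
 T  |  T  |  T  |  F  |       F       |              T              |       F       |            F            |       T       |              T              | F
 T  |  T  |  T  |  T  |       T       |              T              |       F       |            F            |       T       |              T              | F
The formula is true on 6 of the 16 rows.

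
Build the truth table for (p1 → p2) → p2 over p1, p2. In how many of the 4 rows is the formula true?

  p1  |   p2  || ((p1 → p2) → p2)
 True |  True ||       True      
 True | False ||       True      
False |  True ||       True      
False | False ||      False      
The formula is true on 3 of the 4 rows.

3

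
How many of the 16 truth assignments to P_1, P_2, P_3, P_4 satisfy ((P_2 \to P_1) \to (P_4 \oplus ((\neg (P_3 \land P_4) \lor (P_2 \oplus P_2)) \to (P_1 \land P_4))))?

P_1 | P_2 | P_3 | P_4 || φ
 0  |  0  |  0  |  0  || 0
 0  |  0  |  0  |  1  || 1
 0  |  0  |  1  |  0  || 0
 0  |  0  |  1  |  1  || 0
 0  |  1  |  0  |  0  || 1
 0  |  1  |  0  |  1  || 1
 0  |  1  |  1  |  0  || 1
 0  |  1  |  1  |  1  || 1
 1  |  0  |  0  |  0  || 0
 1  |  0  |  0  |  1  || 0
 1  |  0  |  1  |  0  || 0
 1  |  0  |  1  |  1  || 0
 1  |  1  |  0  |  0  || 0
 1  |  1  |  0  |  1  || 0
 1  |  1  |  1  |  0  || 0
 1  |  1  |  1  |  1  || 0
The formula is true on 5 of the 16 rows.

5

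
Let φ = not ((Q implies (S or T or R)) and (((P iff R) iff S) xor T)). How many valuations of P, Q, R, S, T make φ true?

P | Q | R | S | T | φ
- | - | - | - | - | -
T | T | T | T | T | T
T | T | T | T | F | F
T | T | T | F | T | F
T | T | T | F | F | T
T | T | F | T | T | F
T | T | F | T | F | T
T | T | F | F | T | T
T | T | F | F | F | T
T | F | T | T | T | T
T | F | T | T | F | F
T | F | T | F | T | F
T | F | T | F | F | T
T | F | F | T | T | F
T | F | F | T | F | T
T | F | F | F | T | T
T | F | F | F | F | F
F | T | T | T | T | F
F | T | T | T | F | T
F | T | T | F | T | T
F | T | T | F | F | F
F | T | F | T | T | T
F | T | F | T | F | F
F | T | F | F | T | F
F | T | F | F | F | T
F | F | T | T | T | F
F | F | T | T | F | T
F | F | T | F | T | T
F | F | T | F | F | F
F | F | F | T | T | T
F | F | F | T | F | F
F | F | F | F | T | F
F | F | F | F | F | T
The formula is true on 17 of the 32 rows.

17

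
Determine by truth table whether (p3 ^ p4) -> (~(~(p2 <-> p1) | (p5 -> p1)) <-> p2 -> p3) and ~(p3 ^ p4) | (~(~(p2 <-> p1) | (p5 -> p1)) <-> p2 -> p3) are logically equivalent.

equivalent

  p1  |   p2  |   p3  |   p4  |   p5  ||   φ   |   ψ  
False | False | False | False | False ||  True |  True
False | False | False | False |  True ||  True |  True
False | False | False |  True | False || False | False
False | False | False |  True |  True ||  True |  True
False | False |  True | False | False || False | False
False | False |  True | False |  True ||  True |  True
False | False |  True |  True | False ||  True |  True
False | False |  True |  True |  True ||  True |  True
False |  True | False | False | False ||  True |  True
False |  True | False | False |  True ||  True |  True
False |  True | False |  True | False ||  True |  True
False |  True | False |  True |  True ||  True |  True
False |  True |  True | False | False || False | False
False |  True |  True | False |  True || False | False
False |  True |  True |  True | False ||  True |  True
False |  True |  True |  True |  True ||  True |  True
 True | False | False | False | False ||  True |  True
 True | False | False | False |  True ||  True |  True
 True | False | False |  True | False || False | False
 True | False | False |  True |  True || False | False
 True | False |  True | False | False || False | False
 True | False |  True | False |  True || False | False
 True | False |  True |  True | False ||  True |  True
 True | False |  True |  True |  True ||  True |  True
 True |  True | False | False | False ||  True |  True
 True |  True | False | False |  True ||  True |  True
 True |  True | False |  True | False ||  True |  True
 True |  True | False |  True |  True ||  True |  True
 True |  True |  True | False | False || False | False
 True |  True |  True | False |  True || False | False
 True |  True |  True |  True | False ||  True |  True
 True |  True |  True |  True |  True ||  True |  True
The columns for φ and ψ agree on every row, so they are logically equivalent.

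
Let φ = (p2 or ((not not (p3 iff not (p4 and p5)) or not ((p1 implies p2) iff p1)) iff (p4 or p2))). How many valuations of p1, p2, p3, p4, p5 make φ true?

p1 | p2 | p3 | p4 | p5 || φ
F  | F  | F  | F  | F  || F
F  | F  | F  | F  | T  || F
F  | F  | F  | T  | F  || T
F  | F  | F  | T  | T  || T
F  | F  | T  | F  | F  || F
F  | F  | T  | F  | T  || F
F  | F  | T  | T  | F  || T
F  | F  | T  | T  | T  || T
F  | T  | F  | F  | F  || T
F  | T  | F  | F  | T  || T
F  | T  | F  | T  | F  || T
F  | T  | F  | T  | T  || T
F  | T  | T  | F  | F  || T
F  | T  | T  | F  | T  || T
F  | T  | T  | T  | F  || T
F  | T  | T  | T  | T  || T
T  | F  | F  | F  | F  || F
T  | F  | F  | F  | T  || F
T  | F  | F  | T  | F  || T
T  | F  | F  | T  | T  || T
T  | F  | T  | F  | F  || F
T  | F  | T  | F  | T  || F
T  | F  | T  | T  | F  || T
T  | F  | T  | T  | T  || T
T  | T  | F  | F  | F  || T
T  | T  | F  | F  | T  || T
T  | T  | F  | T  | F  || T
T  | T  | F  | T  | T  || T
T  | T  | T  | F  | F  || T
T  | T  | T  | F  | T  || T
T  | T  | T  | T  | F  || T
T  | T  | T  | T  | T  || T
The formula is true on 24 of the 32 rows.

24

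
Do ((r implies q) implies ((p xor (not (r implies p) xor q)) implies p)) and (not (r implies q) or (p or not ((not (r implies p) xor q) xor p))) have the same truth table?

p | q | r | φ | ψ
- | - | - | - | -
0 | 0 | 0 | 1 | 1
0 | 0 | 1 | 1 | 1
0 | 1 | 0 | 0 | 0
0 | 1 | 1 | 1 | 1
1 | 0 | 0 | 1 | 1
1 | 0 | 1 | 1 | 1
1 | 1 | 0 | 1 | 1
1 | 1 | 1 | 1 | 1
The columns for φ and ψ agree on every row, so they are logically equivalent.

equivalent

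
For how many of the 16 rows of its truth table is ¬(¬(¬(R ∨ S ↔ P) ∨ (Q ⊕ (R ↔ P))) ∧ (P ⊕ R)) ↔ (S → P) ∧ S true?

P | Q | R | S | φ
- | - | - | - | -
F | F | F | F | F
F | F | F | T | F
F | F | T | F | F
F | F | T | T | F
F | T | F | F | F
F | T | F | T | F
F | T | T | F | F
F | T | T | T | F
T | F | F | F | F
T | F | F | T | F
T | F | T | F | F
T | F | T | T | T
T | T | F | F | F
T | T | F | T | T
T | T | T | F | F
T | T | T | T | T
The formula is true on 3 of the 16 rows.

3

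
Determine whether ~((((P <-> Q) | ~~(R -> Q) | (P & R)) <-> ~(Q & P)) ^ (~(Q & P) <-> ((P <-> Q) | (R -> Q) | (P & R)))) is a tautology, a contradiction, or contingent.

tautology

P | Q | R | (P <-> Q) | (R -> Q) | ~(R -> Q) | ~~(R -> Q) | (P & R) | (Q & P) | ~(Q & P) | φ
- | - | - | --------- | -------- | --------- | ---------- | ------- | ------- | -------- | -
F | F | F |     T     |    T     |     F     |     T      |    F    |    F    |    T     | T
F | F | T |     T     |    F     |     T     |     F      |    F    |    F    |    T     | T
F | T | F |     F     |    T     |     F     |     T      |    F    |    F    |    T     | T
F | T | T |     F     |    T     |     F     |     T      |    F    |    F    |    T     | T
T | F | F |     F     |    T     |     F     |     T      |    F    |    F    |    T     | T
T | F | T |     F     |    F     |     T     |     F      |    T    |    F    |    T     | T
T | T | F |     T     |    T     |     F     |     T      |    F    |    T    |    F     | T
T | T | T |     T     |    T     |     F     |     T      |    T    |    T    |    F     | T
Every row is T, so the formula is a tautology.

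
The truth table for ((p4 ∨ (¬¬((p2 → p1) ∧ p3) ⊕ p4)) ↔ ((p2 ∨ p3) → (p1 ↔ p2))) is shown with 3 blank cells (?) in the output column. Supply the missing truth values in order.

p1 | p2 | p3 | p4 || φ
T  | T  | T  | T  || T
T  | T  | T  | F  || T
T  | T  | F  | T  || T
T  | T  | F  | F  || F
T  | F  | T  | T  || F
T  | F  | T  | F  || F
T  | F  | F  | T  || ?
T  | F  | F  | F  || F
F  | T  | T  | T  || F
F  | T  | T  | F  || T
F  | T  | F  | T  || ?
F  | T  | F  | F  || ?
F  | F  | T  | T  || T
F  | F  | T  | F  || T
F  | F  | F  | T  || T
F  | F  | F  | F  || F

Row p1=T, p2=F, p3=F, p4=T: (p4 ∨ (¬¬((p2 → p1) ∧ p3) ⊕ p4)) = T, ((p2 ∨ p3) → (p1 ↔ p2)) = T, so the formula = T.
Row p1=F, p2=T, p3=F, p4=T: (p4 ∨ (¬¬((p2 → p1) ∧ p3) ⊕ p4)) = T, ((p2 ∨ p3) → (p1 ↔ p2)) = F, so the formula = F.
Row p1=F, p2=T, p3=F, p4=F: (p4 ∨ (¬¬((p2 → p1) ∧ p3) ⊕ p4)) = F, ((p2 ∨ p3) → (p1 ↔ p2)) = F, so the formula = T.

T, F, T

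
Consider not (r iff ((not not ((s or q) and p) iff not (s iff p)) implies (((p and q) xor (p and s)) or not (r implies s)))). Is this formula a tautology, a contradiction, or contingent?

p | q | r | s | (s or q) | ((s or q) and p) | not ((s or q) and p) | not not ((s or q) and p) | (s iff p) | not (s iff p) | (p and q) | (p and s) | ((p and q) xor (p and s)) | (r implies s) | not (r implies s) | φ
- | - | - | - | -------- | ---------------- | -------------------- | ------------------------ | --------- | ------------- | --------- | --------- | ------------------------- | ------------- | ----------------- | -
T | T | T | T |    T     |        T         |          F           |            T             |     T     |       F       |     T     |     T     |             F             |       T       |         F         | F
T | T | T | F |    T     |        T         |          F           |            T             |     F     |       T       |     T     |     F     |             T             |       F       |         T         | F
T | T | F | T |    T     |        T         |          F           |            T             |     T     |       F       |     T     |     T     |             F             |       T       |         F         | T
T | T | F | F |    T     |        T         |          F           |            T             |     F     |       T       |     T     |     F     |             T             |       T       |         F         | T
T | F | T | T |    T     |        T         |          F           |            T             |     T     |       F       |     F     |     T     |             T             |       T       |         F         | F
T | F | T | F |    F     |        F         |          T           |            F             |     F     |       T       |     F     |     F     |             F             |       F       |         T         | F
T | F | F | T |    T     |        T         |          F           |            T             |     T     |       F       |     F     |     T     |             T             |       T       |         F         | T
T | F | F | F |    F     |        F         |          T           |            F             |     F     |       T       |     F     |     F     |             F             |       T       |         F         | T
F | T | T | T |    T     |        F         |          T           |            F             |     F     |       T       |     F     |     F     |             F             |       T       |         F         | F
F | T | T | F |    T     |        F         |          T           |            F             |     T     |       F       |     F     |     F     |             F             |       F       |         T         | F
F | T | F | T |    T     |        F         |          T           |            F             |     F     |       T       |     F     |     F     |             F             |       T       |         F         | T
F | T | F | F |    T     |        F         |          T           |            F             |     T     |       F       |     F     |     F     |             F             |       T       |         F         | F
F | F | T | T |    T     |        F         |          T           |            F             |     F     |       T       |     F     |     F     |             F             |       T       |         F         | F
F | F | T | F |    F     |        F         |          T           |            F             |     T     |       F       |     F     |     F     |             F             |       F       |         T         | F
F | F | F | T |    T     |        F         |          T           |            F             |     F     |       T       |     F     |     F     |             F             |       T       |         F         | T
F | F | F | F |    F     |        F         |          T           |            F             |     T     |       F       |     F     |     F     |             F             |       T       |         F         | F
6 of 16 rows are T, so the formula is contingent.

contingent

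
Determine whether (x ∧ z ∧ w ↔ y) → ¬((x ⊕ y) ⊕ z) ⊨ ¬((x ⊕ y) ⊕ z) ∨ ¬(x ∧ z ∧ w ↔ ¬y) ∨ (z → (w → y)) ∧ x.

x | y | z | w | φ | ψ
- | - | - | - | - | -
1 | 1 | 1 | 1 | 0 | 1
1 | 1 | 1 | 0 | 1 | 1
1 | 1 | 0 | 1 | 1 | 1
1 | 1 | 0 | 0 | 1 | 1
1 | 0 | 1 | 1 | 1 | 1
1 | 0 | 1 | 0 | 1 | 1
1 | 0 | 0 | 1 | 0 | 1
1 | 0 | 0 | 0 | 0 | 1
0 | 1 | 1 | 1 | 1 | 1
0 | 1 | 1 | 0 | 1 | 1
0 | 1 | 0 | 1 | 1 | 0
0 | 1 | 0 | 0 | 1 | 0
0 | 0 | 1 | 1 | 0 | 1
0 | 0 | 1 | 0 | 0 | 1
0 | 0 | 0 | 1 | 1 | 1
0 | 0 | 0 | 0 | 1 | 1
At x=0, y=1, z=0, w=1 we have φ true but ψ false, so φ does not entail ψ.

no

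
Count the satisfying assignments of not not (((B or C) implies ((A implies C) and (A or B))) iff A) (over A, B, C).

4

A | B | C || φ
T | T | T || T
T | T | F || F
T | F | T || T
T | F | F || T
F | T | T || F
F | T | F || F
F | F | T || T
F | F | F || F
The formula is true on 4 of the 8 rows.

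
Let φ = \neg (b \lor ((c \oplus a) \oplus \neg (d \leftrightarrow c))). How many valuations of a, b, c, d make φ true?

4

  a   |   b   |   c   |   d   ||   φ  
False | False | False | False ||  True
False | False | False |  True || False
False | False |  True | False ||  True
False | False |  True |  True || False
False |  True | False | False || False
False |  True | False |  True || False
False |  True |  True | False || False
False |  True |  True |  True || False
 True | False | False | False || False
 True | False | False |  True ||  True
 True | False |  True | False || False
 True | False |  True |  True ||  True
 True |  True | False | False || False
 True |  True | False |  True || False
 True |  True |  True | False || False
 True |  True |  True |  True || False
The formula is true on 4 of the 16 rows.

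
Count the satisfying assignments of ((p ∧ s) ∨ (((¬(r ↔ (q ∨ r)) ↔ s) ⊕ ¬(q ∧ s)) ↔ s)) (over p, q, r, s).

p  q  r  s  |  φ
0  0  0  0  |  1
0  0  0  1  |  1
0  0  1  0  |  1
0  0  1  1  |  1
0  1  0  0  |  0
0  1  0  1  |  1
0  1  1  0  |  1
0  1  1  1  |  0
1  0  0  0  |  1
1  0  0  1  |  1
1  0  1  0  |  1
1  0  1  1  |  1
1  1  0  0  |  0
1  1  0  1  |  1
1  1  1  0  |  1
1  1  1  1  |  1
The formula is true on 13 of the 16 rows.

13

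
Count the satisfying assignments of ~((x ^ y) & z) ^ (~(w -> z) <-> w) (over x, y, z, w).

4

  x      y      z      w    |    φ  
False  False  False  False  |  False
False  False  False   True  |  False
False  False   True  False  |  False
False  False   True   True  |   True
False   True  False  False  |  False
False   True  False   True  |  False
False   True   True  False  |   True
False   True   True   True  |  False
 True  False  False  False  |  False
 True  False  False   True  |  False
 True  False   True  False  |   True
 True  False   True   True  |  False
 True   True  False  False  |  False
 True   True  False   True  |  False
 True   True   True  False  |  False
 True   True   True   True  |   True
The formula is true on 4 of the 16 rows.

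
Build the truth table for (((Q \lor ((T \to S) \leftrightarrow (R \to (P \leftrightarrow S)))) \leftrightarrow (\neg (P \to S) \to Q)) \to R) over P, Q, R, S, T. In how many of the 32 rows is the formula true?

18

P | Q | R | S | T || φ
T | T | T | T | T || T
T | T | T | T | F || T
T | T | T | F | T || T
T | T | T | F | F || T
T | T | F | T | T || F
T | T | F | T | F || F
T | T | F | F | T || F
T | T | F | F | F || F
T | F | T | T | T || T
T | F | T | T | F || T
T | F | T | F | T || T
T | F | T | F | F || T
T | F | F | T | T || F
T | F | F | T | F || F
T | F | F | F | T || F
T | F | F | F | F || T
F | T | T | T | T || T
F | T | T | T | F || T
F | T | T | F | T || T
F | T | T | F | F || T
F | T | F | T | T || F
F | T | F | T | F || F
F | T | F | F | T || F
F | T | F | F | F || F
F | F | T | T | T || T
F | F | T | T | F || T
F | F | T | F | T || T
F | F | T | F | F || T
F | F | F | T | T || F
F | F | F | T | F || F
F | F | F | F | T || T
F | F | F | F | F || F
The formula is true on 18 of the 32 rows.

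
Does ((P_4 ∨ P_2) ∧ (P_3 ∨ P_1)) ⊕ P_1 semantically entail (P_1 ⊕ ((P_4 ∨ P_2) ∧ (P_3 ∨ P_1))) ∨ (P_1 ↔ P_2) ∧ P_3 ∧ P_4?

P_1 | P_2 | P_3 | P_4 || φ | ψ
 F  |  F  |  F  |  F  || F | F
 F  |  F  |  F  |  T  || F | F
 F  |  F  |  T  |  F  || F | F
 F  |  F  |  T  |  T  || T | T
 F  |  T  |  F  |  F  || F | F
 F  |  T  |  F  |  T  || F | F
 F  |  T  |  T  |  F  || T | T
 F  |  T  |  T  |  T  || T | T
 T  |  F  |  F  |  F  || T | T
 T  |  F  |  F  |  T  || F | F
 T  |  F  |  T  |  F  || T | T
 T  |  F  |  T  |  T  || F | F
 T  |  T  |  F  |  F  || F | F
 T  |  T  |  F  |  T  || F | F
 T  |  T  |  T  |  F  || F | F
 T  |  T  |  T  |  T  || F | T
In every row where φ is true, ψ is also true, so φ ⊨ ψ.

yes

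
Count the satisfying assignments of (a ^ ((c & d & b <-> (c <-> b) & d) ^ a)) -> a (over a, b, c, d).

9

a  b  c  d  |  φ
1  1  1  1  |  1
1  1  1  0  |  1
1  1  0  1  |  1
1  1  0  0  |  1
1  0  1  1  |  1
1  0  1  0  |  1
1  0  0  1  |  1
1  0  0  0  |  1
0  1  1  1  |  0
0  1  1  0  |  0
0  1  0  1  |  0
0  1  0  0  |  0
0  0  1  1  |  0
0  0  1  0  |  0
0  0  0  1  |  1
0  0  0  0  |  0
The formula is true on 9 of the 16 rows.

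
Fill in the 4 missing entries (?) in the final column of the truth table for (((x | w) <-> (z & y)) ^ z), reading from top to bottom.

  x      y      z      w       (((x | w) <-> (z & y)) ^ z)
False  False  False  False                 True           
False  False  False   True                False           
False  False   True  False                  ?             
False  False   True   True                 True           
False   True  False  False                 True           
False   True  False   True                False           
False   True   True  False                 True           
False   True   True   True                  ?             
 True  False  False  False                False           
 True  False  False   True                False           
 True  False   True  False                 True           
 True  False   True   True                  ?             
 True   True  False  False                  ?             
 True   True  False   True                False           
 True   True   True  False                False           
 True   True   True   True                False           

False, False, True, False

Row x=False, y=False, z=True, w=False: ((x | w) <-> (z & y)) = True, so (((x | w) <-> (z & y)) ^ z) = False.
Row x=False, y=True, z=True, w=True: ((x | w) <-> (z & y)) = True, so (((x | w) <-> (z & y)) ^ z) = False.
Row x=True, y=False, z=True, w=True: ((x | w) <-> (z & y)) = False, so (((x | w) <-> (z & y)) ^ z) = True.
Row x=True, y=True, z=False, w=False: ((x | w) <-> (z & y)) = False, so (((x | w) <-> (z & y)) ^ z) = False.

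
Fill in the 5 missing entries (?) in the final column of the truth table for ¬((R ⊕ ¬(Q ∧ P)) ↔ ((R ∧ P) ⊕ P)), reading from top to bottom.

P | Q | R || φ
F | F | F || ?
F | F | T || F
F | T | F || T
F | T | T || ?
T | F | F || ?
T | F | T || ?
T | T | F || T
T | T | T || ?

Row P=F, Q=F, R=F: (R ⊕ ¬(Q ∧ P)) = T, ((R ∧ P) ⊕ P) = F, ((R ⊕ ¬(Q ∧ P)) ↔ ((R ∧ P) ⊕ P)) = F, so the formula = T.
Row P=F, Q=T, R=T: (R ⊕ ¬(Q ∧ P)) = F, ((R ∧ P) ⊕ P) = F, ((R ⊕ ¬(Q ∧ P)) ↔ ((R ∧ P) ⊕ P)) = T, so the formula = F.
Row P=T, Q=F, R=F: (R ⊕ ¬(Q ∧ P)) = T, ((R ∧ P) ⊕ P) = T, ((R ⊕ ¬(Q ∧ P)) ↔ ((R ∧ P) ⊕ P)) = T, so the formula = F.
Row P=T, Q=F, R=T: (R ⊕ ¬(Q ∧ P)) = F, ((R ∧ P) ⊕ P) = F, ((R ⊕ ¬(Q ∧ P)) ↔ ((R ∧ P) ⊕ P)) = T, so the formula = F.
Row P=T, Q=T, R=T: (R ⊕ ¬(Q ∧ P)) = T, ((R ∧ P) ⊕ P) = F, ((R ⊕ ¬(Q ∧ P)) ↔ ((R ∧ P) ⊕ P)) = F, so the formula = T.

T, F, F, F, T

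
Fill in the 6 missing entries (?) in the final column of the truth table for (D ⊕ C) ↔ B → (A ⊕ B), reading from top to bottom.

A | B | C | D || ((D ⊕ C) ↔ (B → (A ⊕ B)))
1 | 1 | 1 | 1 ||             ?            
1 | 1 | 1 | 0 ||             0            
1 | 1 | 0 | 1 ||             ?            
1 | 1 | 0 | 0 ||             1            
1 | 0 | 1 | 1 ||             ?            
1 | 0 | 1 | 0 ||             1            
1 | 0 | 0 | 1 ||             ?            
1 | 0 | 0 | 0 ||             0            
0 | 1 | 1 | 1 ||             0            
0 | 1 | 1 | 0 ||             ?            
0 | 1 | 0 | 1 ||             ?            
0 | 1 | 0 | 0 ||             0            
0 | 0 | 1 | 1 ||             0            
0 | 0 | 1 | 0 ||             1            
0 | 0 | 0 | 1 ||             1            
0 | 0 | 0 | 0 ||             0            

Row A=1, B=1, C=1, D=1: (D ⊕ C) = 0, (B → (A ⊕ B)) = 0, so ((D ⊕ C) ↔ (B → (A ⊕ B))) = 1.
Row A=1, B=1, C=0, D=1: (D ⊕ C) = 1, (B → (A ⊕ B)) = 0, so ((D ⊕ C) ↔ (B → (A ⊕ B))) = 0.
Row A=1, B=0, C=1, D=1: (D ⊕ C) = 0, (B → (A ⊕ B)) = 1, so ((D ⊕ C) ↔ (B → (A ⊕ B))) = 0.
Row A=1, B=0, C=0, D=1: (D ⊕ C) = 1, (B → (A ⊕ B)) = 1, so ((D ⊕ C) ↔ (B → (A ⊕ B))) = 1.
Row A=0, B=1, C=1, D=0: (D ⊕ C) = 1, (B → (A ⊕ B)) = 1, so ((D ⊕ C) ↔ (B → (A ⊕ B))) = 1.
Row A=0, B=1, C=0, D=1: (D ⊕ C) = 1, (B → (A ⊕ B)) = 1, so ((D ⊕ C) ↔ (B → (A ⊕ B))) = 1.

1, 0, 0, 1, 1, 1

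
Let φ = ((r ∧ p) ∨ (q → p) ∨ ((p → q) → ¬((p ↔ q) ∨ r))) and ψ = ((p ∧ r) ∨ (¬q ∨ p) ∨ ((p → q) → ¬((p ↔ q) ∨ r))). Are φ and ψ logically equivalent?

equivalent

p | q | r || φ | ψ
T | T | T || T | T
T | T | F || T | T
T | F | T || T | T
T | F | F || T | T
F | T | T || F | F
F | T | F || T | T
F | F | T || T | T
F | F | F || T | T
The columns for φ and ψ agree on every row, so they are logically equivalent.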